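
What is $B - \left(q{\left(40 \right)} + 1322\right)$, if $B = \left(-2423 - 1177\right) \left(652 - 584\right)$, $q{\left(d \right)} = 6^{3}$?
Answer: $-246338$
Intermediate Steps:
$q{\left(d \right)} = 216$
$B = -244800$ ($B = \left(-3600\right) 68 = -244800$)
$B - \left(q{\left(40 \right)} + 1322\right) = -244800 - \left(216 + 1322\right) = -244800 - 1538 = -246338$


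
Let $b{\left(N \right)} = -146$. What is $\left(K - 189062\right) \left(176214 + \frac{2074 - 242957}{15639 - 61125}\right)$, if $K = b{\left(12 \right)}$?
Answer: $- \frac{758299391953748}{22743} \approx -3.3342 \cdot 10^{10}$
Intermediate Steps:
$K = -146$
$\left(K - 189062\right) \left(176214 + \frac{2074 - 242957}{15639 - 61125}\right) = \left(-146 - 189062\right) \left(176214 + \frac{2074 - 242957}{15639 - 61125}\right) = - 189208 \left(176214 - \frac{240883}{-45486}\right) = - 189208 \left(176214 - - \frac{240883}{45486}\right) = - 189208 \left(176214 + \frac{240883}{45486}\right) = \left(-189208\right) \frac{8015510887}{45486} = - \frac{758299391953748}{22743}$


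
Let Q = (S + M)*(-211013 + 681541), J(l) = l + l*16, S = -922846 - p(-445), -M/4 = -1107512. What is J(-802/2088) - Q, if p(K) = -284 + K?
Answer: -1723205266907809/1044 ≈ -1.6506e+12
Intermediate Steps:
M = 4430048 (M = -4*(-1107512) = 4430048)
S = -922117 (S = -922846 - (-284 - 445) = -922846 - 1*(-729) = -922846 + 729 = -922117)
J(l) = 17*l (J(l) = l + 16*l = 17*l)
Q = 1650579757568 (Q = (-922117 + 4430048)*(-211013 + 681541) = 3507931*470528 = 1650579757568)
J(-802/2088) - Q = 17*(-802/2088) - 1*1650579757568 = 17*(-802*1/2088) - 1650579757568 = 17*(-401/1044) - 1650579757568 = -6817/1044 - 1650579757568 = -1723205266907809/1044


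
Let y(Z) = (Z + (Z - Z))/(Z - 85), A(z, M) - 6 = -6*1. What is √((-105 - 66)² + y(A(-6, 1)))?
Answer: 171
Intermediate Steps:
A(z, M) = 0 (A(z, M) = 6 - 6*1 = 6 - 6 = 0)
y(Z) = Z/(-85 + Z) (y(Z) = (Z + 0)/(-85 + Z) = Z/(-85 + Z))
√((-105 - 66)² + y(A(-6, 1))) = √((-105 - 66)² + 0/(-85 + 0)) = √((-171)² + 0/(-85)) = √(29241 + 0*(-1/85)) = √(29241 + 0) = √29241 = 171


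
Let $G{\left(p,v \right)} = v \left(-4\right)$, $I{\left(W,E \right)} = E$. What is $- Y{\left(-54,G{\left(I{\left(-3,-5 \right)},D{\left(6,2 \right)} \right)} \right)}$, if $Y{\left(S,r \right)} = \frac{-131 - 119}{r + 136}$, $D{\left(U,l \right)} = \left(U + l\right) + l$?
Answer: $\frac{125}{48} \approx 2.6042$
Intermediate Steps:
$D{\left(U,l \right)} = U + 2 l$
$G{\left(p,v \right)} = - 4 v$
$Y{\left(S,r \right)} = - \frac{250}{136 + r}$
$- Y{\left(-54,G{\left(I{\left(-3,-5 \right)},D{\left(6,2 \right)} \right)} \right)} = - \frac{-250}{136 - 4 \left(6 + 2 \cdot 2\right)} = - \frac{-250}{136 - 4 \left(6 + 4\right)} = - \frac{-250}{136 - 40} = - \frac{-250}{96} = \left(-1\right) \left(- \frac{125}{48}\right) = \frac{125}{48}$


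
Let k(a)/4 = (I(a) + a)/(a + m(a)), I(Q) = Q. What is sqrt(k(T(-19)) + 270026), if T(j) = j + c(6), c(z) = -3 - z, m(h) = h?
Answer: sqrt(270030) ≈ 519.64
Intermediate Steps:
T(j) = -9 + j (T(j) = j + (-3 - 1*6) = j + (-3 - 6) = j - 9 = -9 + j)
k(a) = 4 (k(a) = 4*((a + a)/(a + a)) = 4*((2*a)/((2*a))) = 4*((2*a)*(1/(2*a))) = 4*1 = 4)
sqrt(k(T(-19)) + 270026) = sqrt(4 + 270026) = sqrt(270030)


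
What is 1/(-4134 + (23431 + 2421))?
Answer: 1/21718 ≈ 4.6045e-5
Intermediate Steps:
1/(-4134 + (23431 + 2421)) = 1/(-4134 + 25852) = 1/21718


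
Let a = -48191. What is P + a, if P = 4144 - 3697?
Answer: -47744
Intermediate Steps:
P = 447
P + a = 447 - 48191 = -47744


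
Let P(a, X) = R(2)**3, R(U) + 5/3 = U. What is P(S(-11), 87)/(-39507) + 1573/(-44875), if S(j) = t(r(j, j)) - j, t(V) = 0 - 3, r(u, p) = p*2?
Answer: -1677946672/47867668875 ≈ -0.035054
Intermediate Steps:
r(u, p) = 2*p
R(U) = -5/3 + U
t(V) = -3
S(j) = -3 - j
P(a, X) = 1/27 (P(a, X) = (-5/3 + 2)**3 = (1/3)**3 = 1/27)
P(S(-11), 87)/(-39507) + 1573/(-44875) = (1/27)/(-39507) + 1573/(-44875) = (1/27)*(-1/39507) + 1573*(-1/44875) = -1/1066689 - 1573/44875 = -1677946672/47867668875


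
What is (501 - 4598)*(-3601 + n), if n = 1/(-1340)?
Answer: 19769422077/1340 ≈ 1.4753e+7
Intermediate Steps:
n = -1/1340 ≈ -0.00074627
(501 - 4598)*(-3601 + n) = (501 - 4598)*(-3601 - 1/1340) = -4097*(-4825341/1340) = 19769422077/1340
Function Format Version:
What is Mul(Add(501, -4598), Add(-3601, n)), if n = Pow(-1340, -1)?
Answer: Rational(19769422077, 1340) ≈ 1.4753e+7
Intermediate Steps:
n = Rational(-1, 1340) ≈ -0.00074627
Mul(Add(501, -4598), Add(-3601, n)) = Mul(Add(501, -4598), Add(-3601, Rational(-1, 1340))) = Mul(-4097, Rational(-4825341, 1340)) = Rational(19769422077, 1340)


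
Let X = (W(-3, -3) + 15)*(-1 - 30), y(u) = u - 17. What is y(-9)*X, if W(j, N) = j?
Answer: 9672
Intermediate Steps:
y(u) = -17 + u
X = -372 (X = (-3 + 15)*(-1 - 30) = 12*(-31) = -372)
y(-9)*X = (-17 - 9)*(-372) = -26*(-372) = 9672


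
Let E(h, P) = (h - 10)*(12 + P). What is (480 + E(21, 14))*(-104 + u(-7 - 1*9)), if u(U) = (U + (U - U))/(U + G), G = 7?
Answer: -704720/9 ≈ -78302.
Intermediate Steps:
E(h, P) = (-10 + h)*(12 + P)
u(U) = U/(7 + U) (u(U) = (U + (U - U))/(U + 7) = (U + 0)/(7 + U) = U/(7 + U))
(480 + E(21, 14))*(-104 + u(-7 - 1*9)) = (480 + (-120 - 10*14 + 12*21 + 14*21))*(-104 + (-7 - 1*9)/(7 + (-7 - 1*9))) = (480 + (-120 - 140 + 252 + 294))*(-104 + (-7 - 9)/(7 + (-7 - 9))) = (480 + 286)*(-104 - 16/(7 - 16)) = 766*(-104 - 16/(-9)) = 766*(-104 - 16*(-1/9)) = 766*(-104 + 16/9) = 766*(-920/9) = -704720/9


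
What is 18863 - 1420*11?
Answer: 3243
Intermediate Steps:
18863 - 1420*11 = 18863 - 15620 = 3243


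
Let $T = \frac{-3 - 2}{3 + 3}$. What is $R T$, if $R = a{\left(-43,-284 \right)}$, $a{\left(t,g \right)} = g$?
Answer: $\frac{710}{3} \approx 236.67$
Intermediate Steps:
$R = -284$
$T = - \frac{5}{6} \approx -0.83333$
$R T = \left(-284\right) \left(- \frac{5}{6}\right) = \frac{710}{3}$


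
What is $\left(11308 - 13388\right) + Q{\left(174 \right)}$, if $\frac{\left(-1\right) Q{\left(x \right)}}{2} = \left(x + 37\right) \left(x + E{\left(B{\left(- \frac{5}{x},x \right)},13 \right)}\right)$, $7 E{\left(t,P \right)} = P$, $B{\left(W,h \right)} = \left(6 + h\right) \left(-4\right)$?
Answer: $- \frac{534042}{7} \approx -76292.0$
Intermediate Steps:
$B{\left(W,h \right)} = -24 - 4 h$
$E{\left(t,P \right)} = \frac{P}{7}$
$Q{\left(x \right)} = - 2 \left(37 + x\right) \left(\frac{13}{7} + x\right)$ ($Q{\left(x \right)} = - 2 \left(x + 37\right) \left(x + \frac{1}{7} \cdot 13\right) = - 2 \left(37 + x\right) \left(x + \frac{13}{7}\right) = - 2 \left(37 + x\right) \left(\frac{13}{7} + x\right)$)
$\left(11308 - 13388\right) + Q{\left(174 \right)} = \left(11308 - 13388\right) - \left(\frac{95618}{7} + 60552\right) = -2080 - \frac{519482}{7} = - \frac{534042}{7}$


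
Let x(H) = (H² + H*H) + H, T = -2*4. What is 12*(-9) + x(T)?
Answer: 12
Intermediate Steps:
T = -8
x(H) = H + 2*H² (x(H) = (H² + H²) + H = 2*H² + H = H + 2*H²)
12*(-9) + x(T) = 12*(-9) - 8*(1 + 2*(-8)) = -108 - 8*(1 - 16) = -108 - 8*(-15) = -108 + 120 = 12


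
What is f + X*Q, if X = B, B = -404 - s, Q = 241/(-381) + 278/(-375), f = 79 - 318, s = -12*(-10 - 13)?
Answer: 6622141/9525 ≈ 695.24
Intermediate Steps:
s = 276 (s = -12*(-23) = 276)
f = -239
Q = -65431/47625 (Q = 241*(-1/381) + 278*(-1/375) = -241/381 - 278/375 = -65431/47625 ≈ -1.3739)
B = -680 (B = -404 - 1*276 = -404 - 276 = -680)
X = -680
f + X*Q = -239 - 680*(-65431/47625) = -239 + 8898616/9525 = 6622141/9525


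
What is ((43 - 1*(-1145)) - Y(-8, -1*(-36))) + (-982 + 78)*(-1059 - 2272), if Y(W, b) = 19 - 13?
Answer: 3012406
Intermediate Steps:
Y(W, b) = 6
((43 - 1*(-1145)) - Y(-8, -1*(-36))) + (-982 + 78)*(-1059 - 2272) = ((43 - 1*(-1145)) - 1*6) + (-982 + 78)*(-1059 - 2272) = ((43 + 1145) - 6) - 904*(-3331) = (1188 - 6) + 3011224 = 1182 + 3011224 = 3012406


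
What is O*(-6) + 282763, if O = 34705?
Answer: 74533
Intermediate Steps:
O*(-6) + 282763 = 34705*(-6) + 282763 = -208230 + 282763 = 74533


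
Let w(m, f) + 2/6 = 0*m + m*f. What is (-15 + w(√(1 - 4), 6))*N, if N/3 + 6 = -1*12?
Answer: 828 - 324*I*√3 ≈ 828.0 - 561.18*I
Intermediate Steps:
w(m, f) = -⅓ + f*m (w(m, f) = -⅓ + (0*m + m*f) = -⅓ + (0 + f*m) = -⅓ + f*m)
N = -54 (N = -18 + 3*(-1*12) = -18 + 3*(-12) = -18 - 36 = -54)
(-15 + w(√(1 - 4), 6))*N = (-15 + (-⅓ + 6*√(1 - 4)))*(-54) = (-15 + (-⅓ + 6*√(-3)))*(-54) = (-15 + (-⅓ + 6*(I*√3)))*(-54) = (-15 + (-⅓ + 6*I*√3))*(-54) = (-46/3 + 6*I*√3)*(-54) = 828 - 324*I*√3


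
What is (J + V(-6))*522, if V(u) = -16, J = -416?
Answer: -225504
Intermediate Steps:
(J + V(-6))*522 = (-416 - 16)*522 = -432*522 = -225504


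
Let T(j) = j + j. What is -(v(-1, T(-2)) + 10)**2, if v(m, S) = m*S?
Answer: -196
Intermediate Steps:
T(j) = 2*j
v(m, S) = S*m
-(v(-1, T(-2)) + 10)**2 = -((2*(-2))*(-1) + 10)**2 = -(-4*(-1) + 10)**2 = -(4 + 10)**2 = -1*14**2 = -1*196 = -196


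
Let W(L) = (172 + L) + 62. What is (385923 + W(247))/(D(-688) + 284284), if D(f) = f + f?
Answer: 96601/70727 ≈ 1.3658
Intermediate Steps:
D(f) = 2*f
W(L) = 234 + L
(385923 + W(247))/(D(-688) + 284284) = (385923 + (234 + 247))/(2*(-688) + 284284) = (385923 + 481)/(-1376 + 284284) = 386404/282908 = 386404*(1/282908) = 96601/70727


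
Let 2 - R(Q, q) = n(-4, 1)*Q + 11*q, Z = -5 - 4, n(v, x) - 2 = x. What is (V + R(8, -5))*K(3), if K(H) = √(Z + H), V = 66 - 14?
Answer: 85*I*√6 ≈ 208.21*I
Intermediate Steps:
n(v, x) = 2 + x
Z = -9
V = 52
R(Q, q) = 2 - 11*q - 3*Q (R(Q, q) = 2 - ((2 + 1)*Q + 11*q) = 2 - (3*Q + 11*q) = 2 + (-11*q - 3*Q) = 2 - 11*q - 3*Q)
K(H) = √(-9 + H)
(V + R(8, -5))*K(3) = (52 + (2 - 11*(-5) - 3*8))*√(-9 + 3) = (52 + (2 + 55 - 24))*√(-6) = (52 + 33)*(I*√6) = 85*(I*√6) = 85*I*√6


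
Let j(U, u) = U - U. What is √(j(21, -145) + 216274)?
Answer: √216274 ≈ 465.05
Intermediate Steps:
j(U, u) = 0
√(j(21, -145) + 216274) = √(0 + 216274) = √216274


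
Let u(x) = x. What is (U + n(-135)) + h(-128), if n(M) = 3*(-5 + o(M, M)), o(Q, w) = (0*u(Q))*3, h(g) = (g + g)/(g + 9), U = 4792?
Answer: 568719/119 ≈ 4779.1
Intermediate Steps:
h(g) = 2*g/(9 + g) (h(g) = (2*g)/(9 + g) = 2*g/(9 + g))
o(Q, w) = 0 (o(Q, w) = (0*Q)*3 = 0*3 = 0)
n(M) = -15 (n(M) = 3*(-5 + 0) = 3*(-5) = -15)
(U + n(-135)) + h(-128) = (4792 - 15) + 2*(-128)/(9 - 128) = 4777 + 2*(-128)/(-119) = 4777 + 2*(-128)*(-1/119) = 4777 + 256/119 = 568719/119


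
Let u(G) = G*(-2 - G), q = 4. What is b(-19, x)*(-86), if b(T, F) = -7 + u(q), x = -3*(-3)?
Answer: 2666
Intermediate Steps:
x = 9
b(T, F) = -31 (b(T, F) = -7 - 1*4*(2 + 4) = -7 - 1*4*6 = -7 - 24 = -31)
b(-19, x)*(-86) = -31*(-86) = 2666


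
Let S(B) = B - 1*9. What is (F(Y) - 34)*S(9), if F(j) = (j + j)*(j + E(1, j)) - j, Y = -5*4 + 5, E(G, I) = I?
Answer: 0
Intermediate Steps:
S(B) = -9 + B (S(B) = B - 9 = -9 + B)
Y = -15 (Y = -20 + 5 = -15)
F(j) = -j + 4*j**2 (F(j) = (j + j)*(j + j) - j = (2*j)*(2*j) - j = 4*j**2 - j = -j + 4*j**2)
(F(Y) - 34)*S(9) = (-15*(-1 + 4*(-15)) - 34)*(-9 + 9) = (-15*(-1 - 60) - 34)*0 = (-15*(-61) - 34)*0 = (915 - 34)*0 = 881*0 = 0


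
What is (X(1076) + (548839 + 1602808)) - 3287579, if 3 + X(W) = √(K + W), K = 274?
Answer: -1135935 + 15*√6 ≈ -1.1359e+6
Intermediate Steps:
X(W) = -3 + √(274 + W)
(X(1076) + (548839 + 1602808)) - 3287579 = ((-3 + √(274 + 1076)) + (548839 + 1602808)) - 3287579 = ((-3 + √1350) + 2151647) - 3287579 = ((-3 + 15*√6) + 2151647) - 3287579 = (2151644 + 15*√6) - 3287579 = -1135935 + 15*√6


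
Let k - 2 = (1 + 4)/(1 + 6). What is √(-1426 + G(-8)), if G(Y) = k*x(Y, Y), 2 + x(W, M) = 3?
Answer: 9*I*√861/7 ≈ 37.726*I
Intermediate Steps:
k = 19/7 (k = 2 + (1 + 4)/(1 + 6) = 2 + 5/7 = 19/7 ≈ 2.7143)
x(W, M) = 1 (x(W, M) = -2 + 3 = 1)
G(Y) = 19/7 (G(Y) = (19/7)*1 = 19/7)
√(-1426 + G(-8)) = √(-1426 + 19/7) = √(-9963/7) = 9*I*√861/7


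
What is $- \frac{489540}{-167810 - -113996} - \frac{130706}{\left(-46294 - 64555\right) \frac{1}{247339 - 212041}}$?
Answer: $\frac{41388964189882}{994204681} \approx 41630.0$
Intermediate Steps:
$- \frac{489540}{-167810 - -113996} - \frac{130706}{\left(-46294 - 64555\right) \frac{1}{247339 - 212041}} = - \frac{489540}{-167810 + 113996} - \frac{130706}{\left(-110849\right) \frac{1}{35298}} = - \frac{489540}{-53814} - \frac{130706}{\left(-110849\right) \frac{1}{35298}} = \left(-489540\right) \left(- \frac{1}{53814}\right) - \frac{130706}{- \frac{110849}{35298}} = \frac{81590}{8969} - - \frac{4613660388}{110849} = \frac{81590}{8969} + \frac{4613660388}{110849} = \frac{41388964189882}{994204681}$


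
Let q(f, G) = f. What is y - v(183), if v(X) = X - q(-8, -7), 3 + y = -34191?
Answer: -34385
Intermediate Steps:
y = -34194 (y = -3 - 34191 = -34194)
v(X) = 8 + X (v(X) = X - 1*(-8) = X + 8 = 8 + X)
y - v(183) = -34194 - (8 + 183) = -34194 - 1*191 = -34194 - 191 = -34385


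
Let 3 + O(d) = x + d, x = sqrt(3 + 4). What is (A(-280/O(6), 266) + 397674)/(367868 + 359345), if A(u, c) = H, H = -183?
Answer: 397491/727213 ≈ 0.54659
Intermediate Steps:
x = sqrt(7) ≈ 2.6458
O(d) = -3 + d + sqrt(7) (O(d) = -3 + (sqrt(7) + d) = -3 + (d + sqrt(7)) = -3 + d + sqrt(7))
A(u, c) = -183
(A(-280/O(6), 266) + 397674)/(367868 + 359345) = (-183 + 397674)/(367868 + 359345) = 397491/727213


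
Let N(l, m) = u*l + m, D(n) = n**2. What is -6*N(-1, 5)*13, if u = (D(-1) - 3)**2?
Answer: -78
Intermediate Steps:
u = 4 (u = ((-1)**2 - 3)**2 = (1 - 3)**2 = (-2)**2 = 4)
N(l, m) = m + 4*l (N(l, m) = 4*l + m = m + 4*l)
-6*N(-1, 5)*13 = -6*(5 + 4*(-1))*13 = -6*(5 - 4)*13 = -6*1*13 = -6*13 = -78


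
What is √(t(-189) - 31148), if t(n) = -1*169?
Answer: I*√31317 ≈ 176.97*I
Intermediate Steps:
t(n) = -169
√(t(-189) - 31148) = √(-169 - 31148) = √(-31317) = I*√31317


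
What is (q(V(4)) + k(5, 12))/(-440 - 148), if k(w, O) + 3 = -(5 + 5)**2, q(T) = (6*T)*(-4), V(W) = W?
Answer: 199/588 ≈ 0.33844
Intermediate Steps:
q(T) = -24*T
k(w, O) = -103 (k(w, O) = -3 - (5 + 5)**2 = -3 - 1*10**2 = -3 - 1*100 = -3 - 100 = -103)
(q(V(4)) + k(5, 12))/(-440 - 148) = (-24*4 - 103)/(-440 - 148) = (-96 - 103)/(-588) = -199*(-1/588) = 199/588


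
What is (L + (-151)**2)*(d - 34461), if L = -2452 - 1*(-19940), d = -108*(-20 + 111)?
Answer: -1784359521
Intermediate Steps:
d = -9828 (d = -108*91 = -9828)
L = 17488 (L = -2452 + 19940 = 17488)
(L + (-151)**2)*(d - 34461) = (17488 + (-151)**2)*(-9828 - 34461) = (17488 + 22801)*(-44289) = 40289*(-44289) = -1784359521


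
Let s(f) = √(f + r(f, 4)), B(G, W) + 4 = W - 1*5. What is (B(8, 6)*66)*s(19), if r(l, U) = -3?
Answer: -792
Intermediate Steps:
B(G, W) = -9 + W (B(G, W) = -4 + (W - 1*5) = -4 + (W - 5) = -4 + (-5 + W) = -9 + W)
s(f) = √(-3 + f) (s(f) = √(f - 3) = √(-3 + f))
(B(8, 6)*66)*s(19) = ((-9 + 6)*66)*√(-3 + 19) = (-3*66)*√16 = -198*4 = -792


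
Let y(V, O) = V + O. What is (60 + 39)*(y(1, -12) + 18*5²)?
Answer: 43461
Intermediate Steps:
y(V, O) = O + V
(60 + 39)*(y(1, -12) + 18*5²) = (60 + 39)*((-12 + 1) + 18*5²) = 99*(-11 + 18*25) = 99*(-11 + 450) = 99*439 = 43461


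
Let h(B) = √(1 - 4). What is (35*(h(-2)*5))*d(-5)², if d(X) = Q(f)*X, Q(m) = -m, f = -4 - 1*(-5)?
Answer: 4375*I*√3 ≈ 7577.7*I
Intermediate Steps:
f = 1 (f = -4 + 5 = 1)
h(B) = I*√3 (h(B) = √(-3) = I*√3)
d(X) = -X (d(X) = (-1*1)*X = -X)
(35*(h(-2)*5))*d(-5)² = (35*((I*√3)*5))*(-1*(-5))² = (35*(5*I*√3))*5² = (175*I*√3)*25 = 4375*I*√3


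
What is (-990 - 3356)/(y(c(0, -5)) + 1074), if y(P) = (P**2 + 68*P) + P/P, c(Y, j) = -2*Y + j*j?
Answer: -2173/1700 ≈ -1.2782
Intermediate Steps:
c(Y, j) = j**2 - 2*Y (c(Y, j) = -2*Y + j**2 = j**2 - 2*Y)
y(P) = 1 + P**2 + 68*P (y(P) = (P**2 + 68*P) + 1 = 1 + P**2 + 68*P)
(-990 - 3356)/(y(c(0, -5)) + 1074) = (-990 - 3356)/((1 + ((-5)**2 - 2*0)**2 + 68*((-5)**2 - 2*0)) + 1074) = -4346/((1 + (25 + 0)**2 + 68*(25 + 0)) + 1074) = -4346/((1 + 25**2 + 68*25) + 1074) = -4346/((1 + 625 + 1700) + 1074) = -4346/(2326 + 1074) = -4346/3400 = -4346*1/3400 = -2173/1700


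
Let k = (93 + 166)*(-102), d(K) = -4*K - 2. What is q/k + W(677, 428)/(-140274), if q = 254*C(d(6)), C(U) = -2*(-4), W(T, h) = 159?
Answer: -5356245/68625158 ≈ -0.078051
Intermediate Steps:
d(K) = -2 - 4*K
C(U) = 8
q = 2032 (q = 254*8 = 2032)
k = -26418 (k = 259*(-102) = -26418)
q/k + W(677, 428)/(-140274) = 2032/(-26418) + 159/(-140274) = 2032*(-1/26418) + 159*(-1/140274) = -1016/13209 - 53/46758 = -5356245/68625158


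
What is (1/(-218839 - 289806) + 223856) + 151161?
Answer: 190750521964/508645 ≈ 3.7502e+5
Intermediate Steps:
(1/(-218839 - 289806) + 223856) + 151161 = (1/(-508645) + 223856) + 151161 = (-1/508645 + 223856) + 151161 = 113863235119/508645 + 151161 = 190750521964/508645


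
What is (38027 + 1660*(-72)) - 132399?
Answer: -213892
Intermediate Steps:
(38027 + 1660*(-72)) - 132399 = (38027 - 119520) - 132399 = -81493 - 132399 = -213892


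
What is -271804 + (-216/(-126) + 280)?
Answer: -1900656/7 ≈ -2.7152e+5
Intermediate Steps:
-271804 + (-216/(-126) + 280) = -271804 + (-1/126*(-216) + 280) = -271804 + (12/7 + 280) = -271804 + 1972/7 = -1900656/7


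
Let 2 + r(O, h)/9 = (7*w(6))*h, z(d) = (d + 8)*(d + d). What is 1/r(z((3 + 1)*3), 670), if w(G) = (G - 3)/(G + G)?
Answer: 2/21069 ≈ 9.4926e-5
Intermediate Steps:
z(d) = 2*d*(8 + d) (z(d) = (8 + d)*(2*d) = 2*d*(8 + d))
w(G) = (-3 + G)/(2*G) (w(G) = (-3 + G)/((2*G)) = (-3 + G)*(1/(2*G)) = (-3 + G)/(2*G))
r(O, h) = -18 + 63*h/4 (r(O, h) = -18 + 9*((7*((1/2)*(-3 + 6)/6))*h) = -18 + 9*((7*((1/2)*(1/6)*3))*h) = -18 + 9*((7*(1/4))*h) = -18 + 9*(7*h/4) = -18 + 63*h/4)
1/r(z((3 + 1)*3), 670) = 1/(-18 + (63/4)*670) = 1/(-18 + 21105/2) = 1/(21069/2) = 2/21069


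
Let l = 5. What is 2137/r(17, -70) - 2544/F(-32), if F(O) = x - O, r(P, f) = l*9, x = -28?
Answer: -26483/45 ≈ -588.51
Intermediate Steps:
r(P, f) = 45 (r(P, f) = 5*9 = 45)
F(O) = -28 - O
2137/r(17, -70) - 2544/F(-32) = 2137/45 - 2544/(-28 - 1*(-32)) = 2137*(1/45) - 2544/(-28 + 32) = 2137/45 - 2544/4 = 2137/45 - 2544*¼ = 2137/45 - 636 = -26483/45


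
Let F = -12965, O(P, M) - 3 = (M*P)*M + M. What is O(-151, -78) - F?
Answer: -905794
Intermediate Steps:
O(P, M) = 3 + M + P*M**2 (O(P, M) = 3 + ((M*P)*M + M) = 3 + (P*M**2 + M) = 3 + (M + P*M**2) = 3 + M + P*M**2)
O(-151, -78) - F = (3 - 78 - 151*(-78)**2) - 1*(-12965) = (3 - 78 - 151*6084) + 12965 = (3 - 78 - 918684) + 12965 = -918759 + 12965 = -905794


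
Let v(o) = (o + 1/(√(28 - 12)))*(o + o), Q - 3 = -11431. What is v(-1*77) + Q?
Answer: 783/2 ≈ 391.50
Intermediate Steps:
Q = -11428 (Q = 3 - 11431 = -11428)
v(o) = 2*o*(¼ + o) (v(o) = (o + 1/(√16))*(2*o) = (o + 1/4)*(2*o) = (o + ¼)*(2*o) = (¼ + o)*(2*o) = 2*o*(¼ + o))
v(-1*77) + Q = (-1*77)*(1 + 4*(-1*77))/2 - 11428 = (½)*(-77)*(1 + 4*(-77)) - 11428 = (½)*(-77)*(1 - 308) - 11428 = (½)*(-77)*(-307) - 11428 = 23639/2 - 11428 = 783/2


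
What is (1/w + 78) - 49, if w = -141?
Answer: 4088/141 ≈ 28.993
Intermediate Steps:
(1/w + 78) - 49 = (1/(-141) + 78) - 49 = (-1/141 + 78) - 49 = 10997/141 - 49 = 4088/141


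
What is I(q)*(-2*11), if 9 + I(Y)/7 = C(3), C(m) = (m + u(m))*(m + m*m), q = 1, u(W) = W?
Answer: -9702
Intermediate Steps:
C(m) = 2*m*(m + m**2) (C(m) = (m + m)*(m + m*m) = (2*m)*(m + m**2) = 2*m*(m + m**2))
I(Y) = 441 (I(Y) = -63 + 7*(2*3**2*(1 + 3)) = -63 + 7*(2*9*4) = -63 + 7*72 = -63 + 504 = 441)
I(q)*(-2*11) = 441*(-2*11) = 441*(-22) = -9702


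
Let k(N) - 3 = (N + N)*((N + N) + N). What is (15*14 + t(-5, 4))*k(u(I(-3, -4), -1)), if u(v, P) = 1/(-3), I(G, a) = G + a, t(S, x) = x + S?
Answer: 2299/3 ≈ 766.33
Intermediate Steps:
t(S, x) = S + x
u(v, P) = -⅓
k(N) = 3 + 6*N² (k(N) = 3 + (N + N)*((N + N) + N) = 3 + (2*N)*(2*N + N) = 3 + (2*N)*(3*N) = 3 + 6*N²)
(15*14 + t(-5, 4))*k(u(I(-3, -4), -1)) = (15*14 + (-5 + 4))*(3 + 6*(-⅓)²) = (210 - 1)*(3 + 6*(⅑)) = 209*(3 + ⅔) = 209*(11/3) = 2299/3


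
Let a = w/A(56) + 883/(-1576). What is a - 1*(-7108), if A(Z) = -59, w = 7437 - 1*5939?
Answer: 658517327/92984 ≈ 7082.0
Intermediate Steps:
w = 1498 (w = 7437 - 5939 = 1498)
a = -2412945/92984 (a = 1498/(-59) + 883/(-1576) = 1498*(-1/59) + 883*(-1/1576) = -1498/59 - 883/1576 = -2412945/92984 ≈ -25.950)
a - 1*(-7108) = -2412945/92984 - 1*(-7108) = -2412945/92984 + 7108 = 658517327/92984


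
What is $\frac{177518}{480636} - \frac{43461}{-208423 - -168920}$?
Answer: $\frac{13950707375}{9493281954} \approx 1.4695$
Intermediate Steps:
$\frac{177518}{480636} - \frac{43461}{-208423 - -168920} = 177518 \cdot \frac{1}{480636} - \frac{43461}{-208423 + 168920} = \frac{88759}{240318} - \frac{43461}{-39503} = \frac{88759}{240318} - - \frac{43461}{39503} = \frac{88759}{240318} + \frac{43461}{39503} = \frac{13950707375}{9493281954}$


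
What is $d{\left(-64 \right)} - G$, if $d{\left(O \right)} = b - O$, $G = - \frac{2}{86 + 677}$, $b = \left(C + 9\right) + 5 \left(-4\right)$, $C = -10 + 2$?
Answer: $\frac{34337}{763} \approx 45.003$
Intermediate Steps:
$C = -8$
$b = -19$ ($b = \left(-8 + 9\right) + 5 \left(-4\right) = 1 - 20 = -19$)
$G = - \frac{2}{763} \approx -0.0026212$
$d{\left(O \right)} = -19 - O$
$d{\left(-64 \right)} - G = \left(-19 - -64\right) - - \frac{2}{763} = \left(-19 + 64\right) + \frac{2}{763} = 45 + \frac{2}{763} = \frac{34337}{763}$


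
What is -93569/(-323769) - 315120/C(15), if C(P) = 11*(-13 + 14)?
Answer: -102025058021/3561459 ≈ -28647.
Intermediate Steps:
C(P) = 11 (C(P) = 11*1 = 11)
-93569/(-323769) - 315120/C(15) = -93569/(-323769) - 315120/11 = -93569*(-1/323769) - 315120*1/11 = 93569/323769 - 315120/11 = -102025058021/3561459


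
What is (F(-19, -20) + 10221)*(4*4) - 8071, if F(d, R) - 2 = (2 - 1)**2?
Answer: 155513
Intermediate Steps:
F(d, R) = 3 (F(d, R) = 2 + (2 - 1)**2 = 2 + 1**2 = 2 + 1 = 3)
(F(-19, -20) + 10221)*(4*4) - 8071 = (3 + 10221)*(4*4) - 8071 = 10224*16 - 8071 = 163584 - 8071 = 155513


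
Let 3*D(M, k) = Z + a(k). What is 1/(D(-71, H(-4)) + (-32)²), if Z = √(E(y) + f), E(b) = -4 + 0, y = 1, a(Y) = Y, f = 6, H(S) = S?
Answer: 4602/4706311 - 3*√2/9412622 ≈ 0.00097739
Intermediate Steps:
E(b) = -4
Z = √2 (Z = √(-4 + 6) = √2 ≈ 1.4142)
D(M, k) = k/3 + √2/3 (D(M, k) = (√2 + k)/3 = (k + √2)/3 = k/3 + √2/3)
1/(D(-71, H(-4)) + (-32)²) = 1/(((⅓)*(-4) + √2/3) + (-32)²) = 1/((-4/3 + √2/3) + 1024) = 1/(3068/3 + √2/3)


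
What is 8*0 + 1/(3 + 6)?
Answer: ⅑ ≈ 0.11111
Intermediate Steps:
8*0 + 1/(3 + 6) = 0 + 1/9 = 0 + ⅑ = ⅑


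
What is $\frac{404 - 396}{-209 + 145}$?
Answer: $- \frac{1}{8} \approx -0.125$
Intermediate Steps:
$\frac{404 - 396}{-209 + 145} = \frac{8}{-64} = 8 \left(- \frac{1}{64}\right) = - \frac{1}{8}$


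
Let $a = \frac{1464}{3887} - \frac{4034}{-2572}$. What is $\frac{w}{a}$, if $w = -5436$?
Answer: $- \frac{27172835352}{9722783} \approx -2794.8$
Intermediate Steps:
$a = \frac{9722783}{4998682}$ ($a = 1464 \cdot \frac{1}{3887} - - \frac{2017}{1286} = \frac{1464}{3887} + \frac{2017}{1286} = \frac{9722783}{4998682} \approx 1.9451$)
$\frac{w}{a} = - \frac{5436}{\frac{9722783}{4998682}} = \left(-5436\right) \frac{4998682}{9722783} = - \frac{27172835352}{9722783}$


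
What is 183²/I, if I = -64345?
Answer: -33489/64345 ≈ -0.52046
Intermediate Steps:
183²/I = 183²/(-64345) = 33489*(-1/64345) = -33489/64345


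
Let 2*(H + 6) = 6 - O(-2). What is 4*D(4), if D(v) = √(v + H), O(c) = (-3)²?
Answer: 2*I*√14 ≈ 7.4833*I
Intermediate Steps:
O(c) = 9
H = -15/2 (H = -6 + (6 - 1*9)/2 = -6 + (6 - 9)/2 = -6 + (½)*(-3) = -6 - 3/2 = -15/2 ≈ -7.5000)
D(v) = √(-15/2 + v) (D(v) = √(v - 15/2) = √(-15/2 + v))
4*D(4) = 4*(√(-30 + 4*4)/2) = 4*(√(-30 + 16)/2) = 4*(√(-14)/2) = 4*((I*√14)/2) = 4*(I*√14/2) = 2*I*√14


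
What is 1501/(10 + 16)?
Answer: 1501/26 ≈ 57.731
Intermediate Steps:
1501/(10 + 16) = 1501/26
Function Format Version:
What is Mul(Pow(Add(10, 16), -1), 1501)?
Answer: Rational(1501, 26) ≈ 57.731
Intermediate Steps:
Mul(Pow(Add(10, 16), -1), 1501) = Mul(Pow(26, -1), 1501) = Mul(Rational(1, 26), 1501) = Rational(1501, 26)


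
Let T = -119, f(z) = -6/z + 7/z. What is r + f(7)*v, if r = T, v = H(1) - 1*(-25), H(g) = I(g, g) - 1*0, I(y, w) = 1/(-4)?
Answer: -3233/28 ≈ -115.46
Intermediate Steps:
I(y, w) = -¼
H(g) = -¼ (H(g) = -¼ - 1*0 = -¼ + 0 = -¼)
f(z) = 1/z
v = 99/4 (v = -¼ - 1*(-25) = -¼ + 25 = 99/4 ≈ 24.750)
r = -119
r + f(7)*v = -119 + (99/4)/7 = -119 + (⅐)*(99/4) = -119 + 99/28 = -3233/28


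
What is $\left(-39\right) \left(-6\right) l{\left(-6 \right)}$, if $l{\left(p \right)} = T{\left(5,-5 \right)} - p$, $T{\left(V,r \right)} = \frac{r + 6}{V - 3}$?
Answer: $1521$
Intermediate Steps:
$T{\left(V,r \right)} = \frac{6 + r}{-3 + V}$
$l{\left(p \right)} = \frac{1}{2} - p$ ($l{\left(p \right)} = \frac{6 - 5}{-3 + 5} - p = \frac{1}{2} \cdot 1 - p = \frac{1}{2} - p$)
$\left(-39\right) \left(-6\right) l{\left(-6 \right)} = \left(-39\right) \left(-6\right) \left(\frac{1}{2} - -6\right) = 234 \left(\frac{1}{2} + 6\right) = 234 \cdot \frac{13}{2} = 1521$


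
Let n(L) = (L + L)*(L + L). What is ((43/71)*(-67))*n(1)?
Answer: -11524/71 ≈ -162.31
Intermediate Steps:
n(L) = 4*L² (n(L) = (2*L)*(2*L) = 4*L²)
((43/71)*(-67))*n(1) = ((43/71)*(-67))*(4*1²) = ((43*(1/71))*(-67))*(4*1) = ((43/71)*(-67))*4 = -2881/71*4 = -11524/71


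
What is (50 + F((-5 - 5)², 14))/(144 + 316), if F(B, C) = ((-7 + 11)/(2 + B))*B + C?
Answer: 866/5865 ≈ 0.14766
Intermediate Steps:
F(B, C) = C + 4*B/(2 + B) (F(B, C) = (4/(2 + B))*B + C = 4*B/(2 + B) + C = C + 4*B/(2 + B))
(50 + F((-5 - 5)², 14))/(144 + 316) = (50 + (2*14 + 4*(-5 - 5)² + (-5 - 5)²*14)/(2 + (-5 - 5)²))/(144 + 316) = (50 + (28 + 4*(-10)² + (-10)²*14)/(2 + (-10)²))/460 = (50 + (28 + 4*100 + 100*14)/(2 + 100))*(1/460) = (50 + (28 + 400 + 1400)/102)*(1/460) = (50 + (1/102)*1828)*(1/460) = (50 + 914/51)*(1/460) = (3464/51)*(1/460) = 866/5865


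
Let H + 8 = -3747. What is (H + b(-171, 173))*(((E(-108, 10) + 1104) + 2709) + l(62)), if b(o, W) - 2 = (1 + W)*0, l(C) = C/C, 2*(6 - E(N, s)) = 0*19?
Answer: -14336460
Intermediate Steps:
E(N, s) = 6 (E(N, s) = 6 - 0*19 = 6 - ½*0 = 6 + 0 = 6)
H = -3755 (H = -8 - 3747 = -3755)
l(C) = 1
b(o, W) = 2 (b(o, W) = 2 + (1 + W)*0 = 2 + 0 = 2)
(H + b(-171, 173))*(((E(-108, 10) + 1104) + 2709) + l(62)) = (-3755 + 2)*(((6 + 1104) + 2709) + 1) = -3753*((1110 + 2709) + 1) = -3753*(3819 + 1) = -3753*3820 = -14336460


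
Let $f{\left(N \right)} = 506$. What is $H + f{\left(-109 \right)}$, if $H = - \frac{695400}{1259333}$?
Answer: $\frac{636527098}{1259333} \approx 505.45$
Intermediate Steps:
$H = - \frac{695400}{1259333}$ ($H = \left(-695400\right) \frac{1}{1259333} = - \frac{695400}{1259333} \approx -0.5522$)
$H + f{\left(-109 \right)} = - \frac{695400}{1259333} + 506 = \frac{636527098}{1259333}$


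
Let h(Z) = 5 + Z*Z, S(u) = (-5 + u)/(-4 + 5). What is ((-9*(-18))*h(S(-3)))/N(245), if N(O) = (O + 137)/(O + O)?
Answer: 2738610/191 ≈ 14338.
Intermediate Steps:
S(u) = -5 + u (S(u) = (-5 + u)/1 = (-5 + u)*1 = -5 + u)
h(Z) = 5 + Z²
N(O) = (137 + O)/(2*O) (N(O) = (137 + O)/((2*O)) = (137 + O)*(1/(2*O)) = (137 + O)/(2*O))
((-9*(-18))*h(S(-3)))/N(245) = ((-9*(-18))*(5 + (-5 - 3)²))/(((½)*(137 + 245)/245)) = (162*(5 + (-8)²))/(((½)*(1/245)*382)) = (162*(5 + 64))/(191/245) = (162*69)*(245/191) = 11178*(245/191) = 2738610/191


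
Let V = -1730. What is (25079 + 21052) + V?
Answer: 44401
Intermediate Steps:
(25079 + 21052) + V = (25079 + 21052) - 1730 = 46131 - 1730 = 44401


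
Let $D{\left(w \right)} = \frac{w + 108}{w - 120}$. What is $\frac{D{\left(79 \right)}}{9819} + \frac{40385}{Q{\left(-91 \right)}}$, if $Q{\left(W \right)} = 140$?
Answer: $\frac{3251625347}{11272212} \approx 288.46$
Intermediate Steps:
$D{\left(w \right)} = \frac{108 + w}{-120 + w}$
$\frac{D{\left(79 \right)}}{9819} + \frac{40385}{Q{\left(-91 \right)}} = \frac{\frac{1}{-120 + 79} \left(108 + 79\right)}{9819} + \frac{40385}{140} = \frac{1}{-41} \cdot 187 \cdot \frac{1}{9819} + 40385 \cdot \frac{1}{140} = \left(- \frac{1}{41}\right) 187 \cdot \frac{1}{9819} + \frac{8077}{28} = \left(- \frac{187}{41}\right) \frac{1}{9819} + \frac{8077}{28} = - \frac{187}{402579} + \frac{8077}{28} = \frac{3251625347}{11272212}$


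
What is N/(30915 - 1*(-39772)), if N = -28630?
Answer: -28630/70687 ≈ -0.40503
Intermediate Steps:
N/(30915 - 1*(-39772)) = -28630/(30915 - 1*(-39772)) = -28630/(30915 + 39772) = -28630/70687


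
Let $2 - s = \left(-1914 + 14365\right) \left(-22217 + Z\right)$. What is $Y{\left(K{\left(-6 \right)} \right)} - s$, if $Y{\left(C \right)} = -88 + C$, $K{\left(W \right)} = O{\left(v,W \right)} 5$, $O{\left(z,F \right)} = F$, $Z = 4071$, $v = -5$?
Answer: $-225935966$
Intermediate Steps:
$K{\left(W \right)} = 5 W$ ($K{\left(W \right)} = W 5 = 5 W$)
$s = 225935848$ ($s = 2 - \left(-1914 + 14365\right) \left(-22217 + 4071\right) = 2 - 12451 \left(-18146\right) = 2 - -225935846 = 2 + 225935846 = 225935848$)
$Y{\left(K{\left(-6 \right)} \right)} - s = \left(-88 + 5 \left(-6\right)\right) - 225935848 = \left(-88 - 30\right) - 225935848 = -118 - 225935848 = -225935966$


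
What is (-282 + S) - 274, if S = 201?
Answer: -355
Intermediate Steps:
(-282 + S) - 274 = (-282 + 201) - 274 = -81 - 274 = -355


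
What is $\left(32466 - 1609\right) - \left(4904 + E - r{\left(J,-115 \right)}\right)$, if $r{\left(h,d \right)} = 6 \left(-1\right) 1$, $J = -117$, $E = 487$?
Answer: $25460$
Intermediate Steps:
$r{\left(h,d \right)} = -6$ ($r{\left(h,d \right)} = \left(-6\right) 1 = -6$)
$\left(32466 - 1609\right) - \left(4904 + E - r{\left(J,-115 \right)}\right) = \left(32466 - 1609\right) - 5397 = 30857 - 5397 = 25460$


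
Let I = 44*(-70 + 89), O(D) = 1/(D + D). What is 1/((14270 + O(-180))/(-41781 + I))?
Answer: -14740200/5137199 ≈ -2.8693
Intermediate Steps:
O(D) = 1/(2*D)
I = 836 (I = 44*19 = 836)
1/((14270 + O(-180))/(-41781 + I)) = 1/((14270 + (½)/(-180))/(-41781 + 836)) = 1/((14270 + (½)*(-1/180))/(-40945)) = 1/((14270 - 1/360)*(-1/40945)) = 1/((5137199/360)*(-1/40945)) = 1/(-5137199/14740200) = -14740200/5137199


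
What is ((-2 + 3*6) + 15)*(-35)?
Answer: -1085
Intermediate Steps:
((-2 + 3*6) + 15)*(-35) = ((-2 + 18) + 15)*(-35) = (16 + 15)*(-35) = 31*(-35) = -1085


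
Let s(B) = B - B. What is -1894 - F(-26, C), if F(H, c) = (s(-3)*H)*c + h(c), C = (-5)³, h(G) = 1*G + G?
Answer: -1644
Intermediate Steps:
h(G) = 2*G (h(G) = G + G = 2*G)
C = -125
s(B) = 0
F(H, c) = 2*c (F(H, c) = (0*H)*c + 2*c = 0*c + 2*c = 0 + 2*c = 2*c)
-1894 - F(-26, C) = -1894 - 2*(-125) = -1894 - 1*(-250) = -1894 + 250 = -1644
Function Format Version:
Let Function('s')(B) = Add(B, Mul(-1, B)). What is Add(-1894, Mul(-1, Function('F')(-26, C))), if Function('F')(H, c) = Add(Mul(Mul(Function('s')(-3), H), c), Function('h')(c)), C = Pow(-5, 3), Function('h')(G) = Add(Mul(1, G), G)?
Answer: -1644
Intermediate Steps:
Function('h')(G) = Mul(2, G) (Function('h')(G) = Add(G, G) = Mul(2, G))
C = -125
Function('s')(B) = 0
Function('F')(H, c) = Mul(2, c) (Function('F')(H, c) = Add(Mul(Mul(0, H), c), Mul(2, c)) = Add(Mul(0, c), Mul(2, c)) = Add(0, Mul(2, c)) = Mul(2, c))
Add(-1894, Mul(-1, Function('F')(-26, C))) = Add(-1894, Mul(-1, Mul(2, -125))) = Add(-1894, Mul(-1, -250)) = Add(-1894, 250) = -1644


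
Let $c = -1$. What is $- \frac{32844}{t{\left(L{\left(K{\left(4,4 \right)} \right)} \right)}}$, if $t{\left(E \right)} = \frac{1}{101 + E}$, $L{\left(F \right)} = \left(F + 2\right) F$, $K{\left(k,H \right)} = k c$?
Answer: $-3579996$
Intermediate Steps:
$K{\left(k,H \right)} = - k$ ($K{\left(k,H \right)} = k \left(-1\right) = - k$)
$L{\left(F \right)} = F \left(2 + F\right)$ ($L{\left(F \right)} = \left(2 + F\right) F = F \left(2 + F\right)$)
$- \frac{32844}{t{\left(L{\left(K{\left(4,4 \right)} \right)} \right)}} = - \frac{32844}{\frac{1}{101 + \left(-1\right) 4 \left(2 - 4\right)}} = - \frac{32844}{\frac{1}{101 - 4 \left(2 - 4\right)}} = - \frac{32844}{\frac{1}{101 - -8}} = - \frac{32844}{\frac{1}{101 + 8}} = - \frac{32844}{\frac{1}{109}} = - 32844 \frac{1}{\frac{1}{109}} = \left(-32844\right) 109 = -3579996$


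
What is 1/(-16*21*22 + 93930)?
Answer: 1/86538 ≈ 1.1556e-5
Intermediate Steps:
1/(-16*21*22 + 93930) = 1/(-336*22 + 93930) = 1/(-7392 + 93930) = 1/86538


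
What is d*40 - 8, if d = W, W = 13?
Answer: 512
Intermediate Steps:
d = 13
d*40 - 8 = 13*40 - 8 = 520 - 8 = 512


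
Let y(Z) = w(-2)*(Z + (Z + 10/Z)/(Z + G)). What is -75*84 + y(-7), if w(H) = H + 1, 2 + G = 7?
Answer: -88161/14 ≈ -6297.2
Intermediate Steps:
G = 5 (G = -2 + 7 = 5)
w(H) = 1 + H
y(Z) = -Z - (Z + 10/Z)/(5 + Z) (y(Z) = (1 - 2)*(Z + (Z + 10/Z)/(Z + 5)) = -(Z + (Z + 10/Z)/(5 + Z)) = -Z - (Z + 10/Z)/(5 + Z))
-75*84 + y(-7) = -75*84 + (-10 - 1*(-7)³ - 6*(-7)²)/((-7)*(5 - 7)) = -6300 - ⅐*(-10 - 1*(-343) - 6*49)/(-2) = -6300 - ⅐*(-½)*(-10 + 343 - 294) = -6300 - ⅐*(-½)*39 = -6300 + 39/14 = -88161/14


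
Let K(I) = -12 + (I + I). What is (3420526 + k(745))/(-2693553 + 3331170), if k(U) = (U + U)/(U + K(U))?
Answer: 7603830788/1417422591 ≈ 5.3645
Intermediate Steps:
K(I) = -12 + 2*I
k(U) = 2*U/(-12 + 3*U) (k(U) = (U + U)/(U + (-12 + 2*U)) = (2*U)/(-12 + 3*U) = 2*U/(-12 + 3*U))
(3420526 + k(745))/(-2693553 + 3331170) = (3420526 + (2/3)*745/(-4 + 745))/(-2693553 + 3331170) = (3420526 + (2/3)*745/741)/637617 = (3420526 + (2/3)*745*(1/741))*(1/637617) = (3420526 + 1490/2223)*(1/637617) = (7603830788/2223)*(1/637617) = 7603830788/1417422591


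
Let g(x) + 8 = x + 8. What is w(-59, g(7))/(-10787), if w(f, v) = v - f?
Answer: -66/10787 ≈ -0.0061185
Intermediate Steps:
g(x) = x (g(x) = -8 + (x + 8) = -8 + (8 + x) = x)
w(-59, g(7))/(-10787) = (7 - 1*(-59))/(-10787) = (7 + 59)*(-1/10787) = 66*(-1/10787) = -66/10787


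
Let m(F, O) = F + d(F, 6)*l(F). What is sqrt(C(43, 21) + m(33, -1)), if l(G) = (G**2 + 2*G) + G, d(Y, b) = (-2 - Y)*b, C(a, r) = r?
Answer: 3*I*sqrt(27714) ≈ 499.43*I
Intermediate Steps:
d(Y, b) = b*(-2 - Y)
l(G) = G**2 + 3*G
m(F, O) = F + F*(-12 - 6*F)*(3 + F) (m(F, O) = F + (-1*6*(2 + F))*(F*(3 + F)) = F + (-12 - 6*F)*(F*(3 + F)) = F + F*(-12 - 6*F)*(3 + F))
sqrt(C(43, 21) + m(33, -1)) = sqrt(21 + 33*(1 - 6*(2 + 33)*(3 + 33))) = sqrt(21 + 33*(1 - 6*35*36)) = sqrt(21 + 33*(1 - 7560)) = sqrt(21 + 33*(-7559)) = sqrt(21 - 249447) = sqrt(-249426) = 3*I*sqrt(27714)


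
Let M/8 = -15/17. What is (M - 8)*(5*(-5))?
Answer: 6400/17 ≈ 376.47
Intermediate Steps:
M = -120/17 (M = 8*(-15/17) = -120/17 ≈ -7.0588)
(M - 8)*(5*(-5)) = (-120/17 - 8)*(5*(-5)) = -256/17*(-25) = 6400/17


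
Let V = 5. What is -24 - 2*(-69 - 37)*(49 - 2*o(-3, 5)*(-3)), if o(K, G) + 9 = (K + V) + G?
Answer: 7820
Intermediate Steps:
o(K, G) = -4 + G + K (o(K, G) = -9 + ((K + 5) + G) = -9 + ((5 + K) + G) = -9 + (5 + G + K) = -4 + G + K)
-24 - 2*(-69 - 37)*(49 - 2*o(-3, 5)*(-3)) = -24 - 2*(-69 - 37)*(49 - 2*(-4 + 5 - 3)*(-3)) = -24 - (-212)*(49 - 2*(-2)*(-3)) = -24 - (-212)*(49 + 4*(-3)) = -24 - (-212)*(49 - 12) = -24 - (-212)*37 = -24 - 2*(-3922) = -24 + 7844 = 7820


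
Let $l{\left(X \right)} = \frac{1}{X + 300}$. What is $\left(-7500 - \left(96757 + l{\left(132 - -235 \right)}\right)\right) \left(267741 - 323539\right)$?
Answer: $\frac{168702632920}{29} \approx 5.8173 \cdot 10^{9}$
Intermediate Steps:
$l{\left(X \right)} = \frac{1}{300 + X}$
$\left(-7500 - \left(96757 + l{\left(132 - -235 \right)}\right)\right) \left(267741 - 323539\right) = \left(-7500 - \left(96757 + \frac{1}{300 + \left(132 - -235\right)}\right)\right) \left(267741 - 323539\right) = \left(-7500 - \left(96757 + \frac{1}{300 + \left(132 + 235\right)}\right)\right) \left(-55798\right) = \left(-7500 - \left(96757 + \frac{1}{300 + 367}\right)\right) \left(-55798\right) = \left(-7500 - \frac{64536920}{667}\right) \left(-55798\right) = \left(- \frac{69539420}{667}\right) \left(-55798\right) = \frac{168702632920}{29}$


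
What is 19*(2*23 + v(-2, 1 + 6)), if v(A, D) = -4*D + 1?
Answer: 361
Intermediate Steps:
v(A, D) = 1 - 4*D
19*(2*23 + v(-2, 1 + 6)) = 19*(2*23 + (1 - 4*(1 + 6))) = 19*(46 + (1 - 4*7)) = 19*(46 + (1 - 28)) = 19*(46 - 27) = 19*19 = 361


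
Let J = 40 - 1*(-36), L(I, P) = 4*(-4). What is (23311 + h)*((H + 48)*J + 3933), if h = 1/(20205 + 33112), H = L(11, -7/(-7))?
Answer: 7910884022620/53317 ≈ 1.4837e+8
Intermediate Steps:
L(I, P) = -16
H = -16
J = 76 (J = 40 + 36 = 76)
h = 1/53317 ≈ 1.8756e-5
(23311 + h)*((H + 48)*J + 3933) = (23311 + 1/53317)*((-16 + 48)*76 + 3933) = 1242872588*(32*76 + 3933)/53317 = 1242872588*(2432 + 3933)/53317 = (1242872588/53317)*6365 = 7910884022620/53317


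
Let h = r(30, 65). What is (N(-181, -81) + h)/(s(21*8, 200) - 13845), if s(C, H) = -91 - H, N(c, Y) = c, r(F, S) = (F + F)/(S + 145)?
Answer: 1265/98952 ≈ 0.012784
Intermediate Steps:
r(F, S) = 2*F/(145 + S) (r(F, S) = (2*F)/(145 + S) = 2*F/(145 + S))
h = 2/7 (h = 2*30/(145 + 65) = 2*30/210 = 2*30*(1/210) = 2/7 ≈ 0.28571)
(N(-181, -81) + h)/(s(21*8, 200) - 13845) = (-181 + 2/7)/((-91 - 1*200) - 13845) = -1265/(7*((-91 - 200) - 13845)) = -1265/(7*(-291 - 13845)) = -1265/7/(-14136) = -1265/7*(-1/14136) = 1265/98952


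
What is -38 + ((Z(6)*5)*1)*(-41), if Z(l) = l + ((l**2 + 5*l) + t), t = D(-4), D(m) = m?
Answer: -13978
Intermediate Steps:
t = -4
Z(l) = -4 + l**2 + 6*l (Z(l) = l + ((l**2 + 5*l) - 4) = l + (-4 + l**2 + 5*l) = -4 + l**2 + 6*l)
-38 + ((Z(6)*5)*1)*(-41) = -38 + (((-4 + 6**2 + 6*6)*5)*1)*(-41) = -38 + (((-4 + 36 + 36)*5)*1)*(-41) = -38 + ((68*5)*1)*(-41) = -38 + (340*1)*(-41) = -38 + 340*(-41) = -38 - 13940 = -13978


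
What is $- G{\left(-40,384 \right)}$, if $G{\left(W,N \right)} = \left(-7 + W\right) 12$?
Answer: $564$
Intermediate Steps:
$G{\left(W,N \right)} = -84 + 12 W$
$- G{\left(-40,384 \right)} = - (-84 + 12 \left(-40\right)) = - (-84 - 480) = \left(-1\right) \left(-564\right) = 564$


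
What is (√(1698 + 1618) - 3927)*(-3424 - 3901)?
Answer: 28765275 - 14650*√829 ≈ 2.8343e+7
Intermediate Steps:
(√(1698 + 1618) - 3927)*(-3424 - 3901) = (√3316 - 3927)*(-7325) = (2*√829 - 3927)*(-7325) = (-3927 + 2*√829)*(-7325) = 28765275 - 14650*√829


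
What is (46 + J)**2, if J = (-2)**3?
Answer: 1444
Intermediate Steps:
J = -8
(46 + J)**2 = (46 - 8)**2 = 38**2 = 1444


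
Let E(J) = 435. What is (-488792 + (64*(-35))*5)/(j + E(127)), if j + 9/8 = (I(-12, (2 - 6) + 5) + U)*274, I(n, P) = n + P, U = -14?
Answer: 3999936/51329 ≈ 77.927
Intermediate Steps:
I(n, P) = P + n
j = -54809/8 (j = -9/8 + ((((2 - 6) + 5) - 12) - 14)*274 = -9/8 + (((-4 + 5) - 12) - 14)*274 = -9/8 + ((1 - 12) - 14)*274 = -9/8 + (-11 - 14)*274 = -9/8 - 25*274 = -9/8 - 6850 = -54809/8 ≈ -6851.1)
(-488792 + (64*(-35))*5)/(j + E(127)) = (-488792 + (64*(-35))*5)/(-54809/8 + 435) = (-488792 - 2240*5)/(-51329/8) = (-488792 - 11200)*(-8/51329) = -499992*(-8/51329) = 3999936/51329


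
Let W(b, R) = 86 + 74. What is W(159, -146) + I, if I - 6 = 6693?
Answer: 6859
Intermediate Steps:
W(b, R) = 160
I = 6699 (I = 6 + 6693 = 6699)
W(159, -146) + I = 160 + 6699 = 6859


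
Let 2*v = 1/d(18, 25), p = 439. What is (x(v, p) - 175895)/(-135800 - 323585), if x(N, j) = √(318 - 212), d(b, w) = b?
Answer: 35179/91877 - √106/459385 ≈ 0.38287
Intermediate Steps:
v = 1/36 (v = (½)/18 = (½)*(1/18) = 1/36 ≈ 0.027778)
x(N, j) = √106
(x(v, p) - 175895)/(-135800 - 323585) = (√106 - 175895)/(-135800 - 323585) = (-175895 + √106)/(-459385) = (-175895 + √106)*(-1/459385) = 35179/91877 - √106/459385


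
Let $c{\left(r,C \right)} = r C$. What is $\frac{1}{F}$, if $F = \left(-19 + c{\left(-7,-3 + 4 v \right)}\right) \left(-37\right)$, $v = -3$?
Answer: $- \frac{1}{3182} \approx -0.00031427$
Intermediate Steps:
$c{\left(r,C \right)} = C r$
$F = -3182$ ($F = \left(-19 + \left(-3 + 4 \left(-3\right)\right) \left(-7\right)\right) \left(-37\right) = \left(-19 + \left(-3 - 12\right) \left(-7\right)\right) \left(-37\right) = \left(-19 - -105\right) \left(-37\right) = \left(-19 + 105\right) \left(-37\right) = 86 \left(-37\right) = -3182$)
$\frac{1}{F} = \frac{1}{-3182} = - \frac{1}{3182}$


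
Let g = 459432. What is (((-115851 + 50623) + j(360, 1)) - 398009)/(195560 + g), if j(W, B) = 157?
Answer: -57885/81874 ≈ -0.70700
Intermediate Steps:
(((-115851 + 50623) + j(360, 1)) - 398009)/(195560 + g) = (((-115851 + 50623) + 157) - 398009)/(195560 + 459432) = ((-65228 + 157) - 398009)/654992 = (-65071 - 398009)*(1/654992) = -463080*1/654992 = -57885/81874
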